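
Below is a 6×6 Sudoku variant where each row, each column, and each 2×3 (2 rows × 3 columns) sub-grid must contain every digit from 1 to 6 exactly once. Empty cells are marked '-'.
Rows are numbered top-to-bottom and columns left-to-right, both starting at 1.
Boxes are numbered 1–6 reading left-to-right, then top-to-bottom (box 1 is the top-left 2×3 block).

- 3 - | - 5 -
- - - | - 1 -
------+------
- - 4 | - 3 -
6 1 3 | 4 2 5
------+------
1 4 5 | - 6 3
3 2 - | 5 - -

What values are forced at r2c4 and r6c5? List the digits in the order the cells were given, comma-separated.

3,4

For r2c4:
  Consider where 3 can go in row 2.
  r2c1 is out (column 1 already has a 3).
  r2c2 is out (column 2 already has a 3).
  r2c3 is out (column 3 already has a 3).
  r2c6 is out (column 6 already has a 3).
  So the only cell in row 2 that can hold 3 is r2c4.
  So r2c4 = 3.
For r6c5:
  Row 6 already contains {2, 3, 5}.
  Column 5 already contains {1, 2, 3, 5, 6}.
  Its 2×3 block (box 6) already contains {3, 5, 6}.
  The only value from 1–6 not eliminated is 4, so r6c5 = 4.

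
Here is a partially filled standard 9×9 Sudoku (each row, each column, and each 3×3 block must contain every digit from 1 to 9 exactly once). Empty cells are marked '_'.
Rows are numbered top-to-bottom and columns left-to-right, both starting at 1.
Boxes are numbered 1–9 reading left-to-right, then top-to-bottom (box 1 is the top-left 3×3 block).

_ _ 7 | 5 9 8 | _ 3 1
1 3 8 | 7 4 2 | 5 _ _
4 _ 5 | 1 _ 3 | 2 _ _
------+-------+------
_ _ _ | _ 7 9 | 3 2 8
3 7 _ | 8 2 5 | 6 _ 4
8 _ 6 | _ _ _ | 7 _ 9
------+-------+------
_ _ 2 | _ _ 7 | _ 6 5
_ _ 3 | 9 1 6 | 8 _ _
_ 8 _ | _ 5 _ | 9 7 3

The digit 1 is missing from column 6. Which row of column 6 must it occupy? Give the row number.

Consider where 1 can go in column 6.
R9C6 is out (box 8 already has a 1).
So the only cell in column 6 that can hold 1 is R6C6.
That is row 6.

6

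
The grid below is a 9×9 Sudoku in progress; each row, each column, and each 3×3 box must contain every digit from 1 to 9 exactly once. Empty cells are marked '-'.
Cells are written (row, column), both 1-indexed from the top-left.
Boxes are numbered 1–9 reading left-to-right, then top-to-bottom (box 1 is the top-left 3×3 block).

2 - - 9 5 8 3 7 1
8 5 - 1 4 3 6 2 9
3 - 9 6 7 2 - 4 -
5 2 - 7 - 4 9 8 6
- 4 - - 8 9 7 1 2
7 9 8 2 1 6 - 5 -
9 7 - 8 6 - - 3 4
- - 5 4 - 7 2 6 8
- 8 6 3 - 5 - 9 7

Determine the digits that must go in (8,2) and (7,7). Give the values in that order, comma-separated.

For (8,2):
  Consider where 3 can go in column 2.
  (1,2) is out (row 1 already has a 3).
  (3,2) is out (row 3 already has a 3).
  So the only cell in column 2 that can hold 3 is (8,2).
  So (8,2) = 3.
For (7,7):
  Consider where 5 can go in row 7.
  (7,3) is out (column 3 already has a 5).
  (7,6) is out (column 6 already has a 5).
  So the only cell in row 7 that can hold 5 is (7,7).
  So (7,7) = 5.

3,5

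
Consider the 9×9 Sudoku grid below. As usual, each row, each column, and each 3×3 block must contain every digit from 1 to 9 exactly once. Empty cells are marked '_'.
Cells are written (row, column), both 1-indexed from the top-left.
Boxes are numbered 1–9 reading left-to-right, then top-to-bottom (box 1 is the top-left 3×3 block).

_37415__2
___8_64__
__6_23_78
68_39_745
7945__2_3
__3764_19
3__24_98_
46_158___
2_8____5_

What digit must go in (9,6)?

Cell (9,6) itself could take any of {7, 9} by direct elimination.
Consider where 9 can go in column 6.
(4,6) is out (row 4 already has a 9).
(5,6) is out (row 5 already has a 9).
(7,6) is out (row 7 already has a 9).
So the only cell in column 6 that can hold 9 is (9,6).
Therefore (9,6) = 9.

9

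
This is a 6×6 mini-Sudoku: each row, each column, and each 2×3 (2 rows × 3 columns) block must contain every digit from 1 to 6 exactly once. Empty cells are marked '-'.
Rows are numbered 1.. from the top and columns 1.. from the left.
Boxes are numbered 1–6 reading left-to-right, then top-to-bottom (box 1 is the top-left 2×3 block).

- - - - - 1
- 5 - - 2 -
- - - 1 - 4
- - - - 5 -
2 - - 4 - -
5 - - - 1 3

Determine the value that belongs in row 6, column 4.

2

Cell row 6, column 4 itself could take any of {2, 6} by direct elimination.
Consider where 2 can go in box 6.
row 5, column 5 is out (row 5 already has a 2).
row 5, column 6 is out (row 5 already has a 2).
So the only cell in box 6 that can hold 2 is row 6, column 4.
Therefore row 6, column 4 = 2.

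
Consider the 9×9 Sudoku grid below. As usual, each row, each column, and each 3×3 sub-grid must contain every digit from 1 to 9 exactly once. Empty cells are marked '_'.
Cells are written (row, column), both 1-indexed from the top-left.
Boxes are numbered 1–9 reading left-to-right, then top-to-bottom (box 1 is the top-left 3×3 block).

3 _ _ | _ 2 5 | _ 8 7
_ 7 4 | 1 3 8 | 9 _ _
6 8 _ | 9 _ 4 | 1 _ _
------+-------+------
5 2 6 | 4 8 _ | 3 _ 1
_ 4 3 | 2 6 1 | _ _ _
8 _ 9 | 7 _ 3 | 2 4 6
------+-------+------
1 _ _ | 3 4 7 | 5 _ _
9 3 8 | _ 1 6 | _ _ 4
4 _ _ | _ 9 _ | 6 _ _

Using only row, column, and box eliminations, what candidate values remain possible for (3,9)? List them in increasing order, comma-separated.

2,3,5

Row 3 already contains {1, 4, 6, 8, 9}.
Column 9 already contains {1, 4, 6, 7}.
Its 3×3 block (box 3) already contains {1, 7, 8, 9}.
Removing those from 1–9 leaves {2, 3, 5} as the candidates for (3,9).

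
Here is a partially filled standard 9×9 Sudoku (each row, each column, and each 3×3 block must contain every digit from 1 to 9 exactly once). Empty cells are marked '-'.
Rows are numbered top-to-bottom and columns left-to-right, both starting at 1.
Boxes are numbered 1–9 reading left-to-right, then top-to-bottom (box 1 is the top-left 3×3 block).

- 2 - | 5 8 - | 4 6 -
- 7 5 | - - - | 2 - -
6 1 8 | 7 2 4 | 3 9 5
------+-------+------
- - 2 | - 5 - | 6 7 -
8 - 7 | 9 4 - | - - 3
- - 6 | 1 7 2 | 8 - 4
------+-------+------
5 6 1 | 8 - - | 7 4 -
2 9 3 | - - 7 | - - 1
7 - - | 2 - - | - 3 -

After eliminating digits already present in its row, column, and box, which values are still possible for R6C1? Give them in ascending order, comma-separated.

3,9

Row 6 already contains {1, 2, 4, 6, 7, 8}.
Column 1 already contains {2, 5, 6, 7, 8}.
Its 3×3 block (box 4) already contains {2, 6, 7, 8}.
Removing those from 1–9 leaves {3, 9} as the candidates for R6C1.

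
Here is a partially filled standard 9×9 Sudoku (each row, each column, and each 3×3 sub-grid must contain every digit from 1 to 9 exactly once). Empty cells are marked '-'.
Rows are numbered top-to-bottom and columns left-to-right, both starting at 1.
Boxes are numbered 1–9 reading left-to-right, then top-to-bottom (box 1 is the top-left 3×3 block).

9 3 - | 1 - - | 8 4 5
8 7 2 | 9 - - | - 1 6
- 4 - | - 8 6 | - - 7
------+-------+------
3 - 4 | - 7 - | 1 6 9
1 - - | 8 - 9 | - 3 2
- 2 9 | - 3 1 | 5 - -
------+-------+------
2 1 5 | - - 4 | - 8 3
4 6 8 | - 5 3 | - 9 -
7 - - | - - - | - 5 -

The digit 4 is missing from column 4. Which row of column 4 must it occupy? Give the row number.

6

Consider where 4 can go in column 4.
R3C4 is out (row 3 already has a 4).
R4C4 is out (row 4 already has a 4).
R7C4 is out (row 7 already has a 4).
R8C4 is out (row 8 already has a 4).
R9C4 is out (box 8 already has a 4).
So the only cell in column 4 that can hold 4 is R6C4.
That is row 6.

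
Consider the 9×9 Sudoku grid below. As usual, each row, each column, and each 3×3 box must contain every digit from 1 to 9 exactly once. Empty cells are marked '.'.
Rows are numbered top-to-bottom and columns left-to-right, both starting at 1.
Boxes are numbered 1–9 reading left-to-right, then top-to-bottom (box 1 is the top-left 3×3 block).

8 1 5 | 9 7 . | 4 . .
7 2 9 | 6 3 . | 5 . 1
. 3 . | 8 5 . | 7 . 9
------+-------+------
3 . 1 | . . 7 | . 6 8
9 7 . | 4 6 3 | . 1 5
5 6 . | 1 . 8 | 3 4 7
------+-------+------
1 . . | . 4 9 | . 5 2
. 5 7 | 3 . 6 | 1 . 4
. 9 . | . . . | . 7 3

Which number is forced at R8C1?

Row 8 already contains {1, 3, 4, 5, 6, 7}.
Column 1 already contains {1, 3, 5, 7, 8, 9}.
Its 3×3 block (box 7) already contains {1, 5, 7, 9}.
The only value from 1–9 not eliminated is 2, so R8C1 = 2.

2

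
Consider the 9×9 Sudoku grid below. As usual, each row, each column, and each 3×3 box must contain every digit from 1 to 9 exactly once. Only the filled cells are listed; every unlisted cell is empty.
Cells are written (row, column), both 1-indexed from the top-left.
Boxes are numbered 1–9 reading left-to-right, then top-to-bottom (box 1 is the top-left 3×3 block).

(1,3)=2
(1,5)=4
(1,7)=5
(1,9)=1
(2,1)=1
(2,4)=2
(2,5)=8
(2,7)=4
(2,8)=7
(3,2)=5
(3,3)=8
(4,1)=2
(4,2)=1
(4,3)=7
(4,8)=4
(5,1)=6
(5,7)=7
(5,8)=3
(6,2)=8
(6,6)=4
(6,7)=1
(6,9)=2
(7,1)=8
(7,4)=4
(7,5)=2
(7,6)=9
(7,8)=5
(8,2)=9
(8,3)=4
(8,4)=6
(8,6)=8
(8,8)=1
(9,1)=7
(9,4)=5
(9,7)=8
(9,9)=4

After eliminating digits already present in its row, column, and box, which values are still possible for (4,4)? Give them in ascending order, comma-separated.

Row 4 already contains {1, 2, 4, 7}.
Column 4 already contains {2, 4, 5, 6}.
Its 3×3 block (box 5) already contains {4}.
Removing those from 1–9 leaves {3, 8, 9} as the candidates for (4,4).

3,8,9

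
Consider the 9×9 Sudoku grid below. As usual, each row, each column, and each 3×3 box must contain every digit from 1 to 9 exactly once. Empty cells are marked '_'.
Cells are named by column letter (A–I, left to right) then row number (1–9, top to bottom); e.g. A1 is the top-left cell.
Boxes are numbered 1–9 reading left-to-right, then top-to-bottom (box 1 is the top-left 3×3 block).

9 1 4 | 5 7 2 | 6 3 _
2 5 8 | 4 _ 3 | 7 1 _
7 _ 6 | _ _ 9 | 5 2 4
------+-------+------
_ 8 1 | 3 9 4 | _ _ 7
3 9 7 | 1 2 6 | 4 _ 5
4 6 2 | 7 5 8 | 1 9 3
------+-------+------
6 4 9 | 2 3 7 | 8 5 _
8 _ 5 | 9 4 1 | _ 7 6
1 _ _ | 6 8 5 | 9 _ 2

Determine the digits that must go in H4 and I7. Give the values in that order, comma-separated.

For H4:
  Row 4 already contains {1, 3, 4, 7, 8, 9}.
  Column H already contains {1, 2, 3, 5, 7, 9}.
  Its 3×3 block (box 6) already contains {1, 3, 4, 5, 7, 9}.
  The only value from 1–9 not eliminated is 6, so H4 = 6.
For I7:
  Row 7 already contains {2, 3, 4, 5, 6, 7, 8, 9}.
  Column I already contains {2, 3, 4, 5, 6, 7}.
  Its 3×3 block (box 9) already contains {2, 5, 6, 7, 8, 9}.
  The only value from 1–9 not eliminated is 1, so I7 = 1.

6,1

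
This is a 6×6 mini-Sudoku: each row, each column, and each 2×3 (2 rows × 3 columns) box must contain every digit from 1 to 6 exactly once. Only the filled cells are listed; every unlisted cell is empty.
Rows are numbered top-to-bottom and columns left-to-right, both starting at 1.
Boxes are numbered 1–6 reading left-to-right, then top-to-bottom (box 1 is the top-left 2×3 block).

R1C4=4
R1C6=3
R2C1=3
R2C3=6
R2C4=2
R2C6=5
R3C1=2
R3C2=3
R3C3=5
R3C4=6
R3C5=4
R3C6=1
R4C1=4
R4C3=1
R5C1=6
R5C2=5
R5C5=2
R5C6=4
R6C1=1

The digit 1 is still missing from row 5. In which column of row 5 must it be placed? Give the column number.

Consider where 1 can go in row 5.
R5C3 is out (column 3 already has a 1).
So the only cell in row 5 that can hold 1 is R5C4.
That is column 4.

4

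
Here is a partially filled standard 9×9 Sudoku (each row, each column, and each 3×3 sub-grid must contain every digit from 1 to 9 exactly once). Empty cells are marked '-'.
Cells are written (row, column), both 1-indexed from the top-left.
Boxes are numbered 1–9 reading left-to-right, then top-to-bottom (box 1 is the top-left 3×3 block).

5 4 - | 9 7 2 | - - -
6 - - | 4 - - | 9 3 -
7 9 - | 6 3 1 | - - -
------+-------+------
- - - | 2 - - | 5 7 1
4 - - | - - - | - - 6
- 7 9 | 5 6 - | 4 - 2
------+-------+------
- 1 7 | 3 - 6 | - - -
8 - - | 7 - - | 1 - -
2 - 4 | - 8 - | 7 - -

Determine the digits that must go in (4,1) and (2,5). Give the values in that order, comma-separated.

3,5

For (4,1):
  Row 4 already contains {1, 2, 5, 7}.
  Column 1 already contains {2, 4, 5, 6, 7, 8}.
  Its 3×3 block (box 4) already contains {4, 7, 9}.
  The only value from 1–9 not eliminated is 3, so (4,1) = 3.
For (2,5):
  Row 2 already contains {3, 4, 6, 9}.
  Column 5 already contains {3, 6, 7, 8}.
  Its 3×3 block (box 2) already contains {1, 2, 3, 4, 6, 7, 9}.
  The only value from 1–9 not eliminated is 5, so (2,5) = 5.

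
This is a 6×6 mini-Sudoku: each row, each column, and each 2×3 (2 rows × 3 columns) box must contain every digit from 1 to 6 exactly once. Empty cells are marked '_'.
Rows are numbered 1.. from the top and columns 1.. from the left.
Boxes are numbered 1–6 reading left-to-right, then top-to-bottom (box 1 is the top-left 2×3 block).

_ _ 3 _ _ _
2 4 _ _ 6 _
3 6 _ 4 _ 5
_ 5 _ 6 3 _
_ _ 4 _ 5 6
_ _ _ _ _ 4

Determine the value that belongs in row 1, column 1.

6

Cell row 1, column 1 itself could take any of {1, 5, 6} by direct elimination.
Consider where 6 can go in row 1.
row 1, column 2 is out (column 2 already has a 6).
row 1, column 4 is out (column 4 already has a 6).
row 1, column 5 is out (column 5 already has a 6).
row 1, column 6 is out (column 6 already has a 6).
So the only cell in row 1 that can hold 6 is row 1, column 1.
Therefore row 1, column 1 = 6.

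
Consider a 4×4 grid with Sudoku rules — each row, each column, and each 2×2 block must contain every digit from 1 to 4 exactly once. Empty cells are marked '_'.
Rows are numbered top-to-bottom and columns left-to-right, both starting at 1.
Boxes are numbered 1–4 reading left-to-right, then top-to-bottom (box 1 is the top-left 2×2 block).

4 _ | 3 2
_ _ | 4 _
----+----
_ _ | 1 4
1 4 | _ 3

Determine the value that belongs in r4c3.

2

Row 4 already contains {1, 3, 4}.
Column 3 already contains {1, 3, 4}.
Its 2×2 block (box 4) already contains {1, 3, 4}.
The only value from 1–4 not eliminated is 2, so r4c3 = 2.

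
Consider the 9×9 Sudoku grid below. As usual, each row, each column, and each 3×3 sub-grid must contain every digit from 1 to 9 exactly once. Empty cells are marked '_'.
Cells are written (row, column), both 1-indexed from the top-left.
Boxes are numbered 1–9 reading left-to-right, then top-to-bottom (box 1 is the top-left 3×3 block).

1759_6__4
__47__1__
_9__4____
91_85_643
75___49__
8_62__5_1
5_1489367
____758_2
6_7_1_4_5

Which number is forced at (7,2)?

2

Row 7 already contains {1, 3, 4, 5, 6, 7, 8, 9}.
Column 2 already contains {1, 5, 7, 9}.
Its 3×3 block (box 7) already contains {1, 5, 6, 7}.
The only value from 1–9 not eliminated is 2, so (7,2) = 2.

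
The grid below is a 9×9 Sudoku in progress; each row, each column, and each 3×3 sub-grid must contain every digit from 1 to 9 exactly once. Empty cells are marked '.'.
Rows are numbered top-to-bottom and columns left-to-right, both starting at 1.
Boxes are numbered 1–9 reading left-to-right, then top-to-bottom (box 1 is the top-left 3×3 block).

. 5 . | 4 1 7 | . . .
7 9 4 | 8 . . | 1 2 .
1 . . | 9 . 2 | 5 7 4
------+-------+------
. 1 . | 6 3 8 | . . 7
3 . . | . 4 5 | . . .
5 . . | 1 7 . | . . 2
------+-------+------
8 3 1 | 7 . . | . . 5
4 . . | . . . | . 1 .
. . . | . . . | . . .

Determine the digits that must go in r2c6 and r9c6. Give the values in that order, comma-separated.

For r2c6:
  Consider where 3 can go in box 2.
  r2c5 is out (column 5 already has a 3).
  r3c5 is out (column 5 already has a 3).
  So the only cell in box 2 that can hold 3 is r2c6.
  So r2c6 = 3.
For r9c6:
  Consider where 1 can go in box 8.
  r7c5 is out (row 7 already has a 1). r7c6 is out (row 7 already has a 1). r8c4 is out (row 8 already has a 1). r8c5 is out (row 8 already has a 1). The remaining empty cells in box 8 are similarly blocked.
  So the only cell in box 8 that can hold 1 is r9c6.
  So r9c6 = 1.

3,1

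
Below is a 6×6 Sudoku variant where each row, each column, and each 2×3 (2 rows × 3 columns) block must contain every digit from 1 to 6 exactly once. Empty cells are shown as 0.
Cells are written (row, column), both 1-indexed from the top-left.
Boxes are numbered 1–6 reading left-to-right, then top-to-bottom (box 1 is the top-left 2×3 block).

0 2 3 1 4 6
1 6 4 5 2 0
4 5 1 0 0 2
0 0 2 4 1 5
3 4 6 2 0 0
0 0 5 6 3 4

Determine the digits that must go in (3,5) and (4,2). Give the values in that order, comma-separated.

6,3

For (3,5):
  Row 3 already contains {1, 2, 4, 5}.
  Column 5 already contains {1, 2, 3, 4}.
  Its 2×3 block (box 4) already contains {1, 2, 4, 5}.
  The only value from 1–6 not eliminated is 6, so (3,5) = 6.
For (4,2):
  Row 4 already contains {1, 2, 4, 5}.
  Column 2 already contains {2, 4, 5, 6}.
  Its 2×3 block (box 3) already contains {1, 2, 4, 5}.
  The only value from 1–6 not eliminated is 3, so (4,2) = 3.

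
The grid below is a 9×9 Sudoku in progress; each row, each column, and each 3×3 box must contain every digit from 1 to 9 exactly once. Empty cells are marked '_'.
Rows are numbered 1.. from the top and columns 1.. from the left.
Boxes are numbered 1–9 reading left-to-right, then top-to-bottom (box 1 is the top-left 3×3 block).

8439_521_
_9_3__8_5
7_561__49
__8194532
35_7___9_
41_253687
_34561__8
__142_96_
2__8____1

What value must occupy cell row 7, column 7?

Row 7 already contains {1, 3, 4, 5, 6, 8}.
Column 7 already contains {2, 5, 6, 8, 9}.
Its 3×3 block (box 9) already contains {1, 6, 8, 9}.
The only value from 1–9 not eliminated is 7, so row 7, column 7 = 7.

7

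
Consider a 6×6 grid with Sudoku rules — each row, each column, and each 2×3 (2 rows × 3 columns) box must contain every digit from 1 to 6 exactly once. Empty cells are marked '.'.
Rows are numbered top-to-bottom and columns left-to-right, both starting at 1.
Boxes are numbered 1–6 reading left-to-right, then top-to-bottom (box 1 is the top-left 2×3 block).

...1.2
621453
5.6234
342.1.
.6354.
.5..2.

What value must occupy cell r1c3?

5

Cell r1c3 itself could take any of {4, 5} by direct elimination.
Consider where 5 can go in box 1.
r1c1 is out (column 1 already has a 5).
r1c2 is out (column 2 already has a 5).
So the only cell in box 1 that can hold 5 is r1c3.
Therefore r1c3 = 5.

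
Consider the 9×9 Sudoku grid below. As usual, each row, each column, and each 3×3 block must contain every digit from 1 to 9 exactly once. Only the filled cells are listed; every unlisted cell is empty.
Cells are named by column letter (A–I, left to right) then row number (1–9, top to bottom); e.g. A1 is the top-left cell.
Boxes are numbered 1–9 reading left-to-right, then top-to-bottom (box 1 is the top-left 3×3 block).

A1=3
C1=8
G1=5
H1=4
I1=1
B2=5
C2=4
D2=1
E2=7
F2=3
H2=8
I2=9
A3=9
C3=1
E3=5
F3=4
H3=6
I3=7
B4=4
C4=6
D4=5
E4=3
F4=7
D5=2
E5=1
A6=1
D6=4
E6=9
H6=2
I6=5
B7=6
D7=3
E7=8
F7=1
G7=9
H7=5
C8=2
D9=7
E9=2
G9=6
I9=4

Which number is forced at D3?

8

Row 3 already contains {1, 4, 5, 6, 7, 9}.
Column D already contains {1, 2, 3, 4, 5, 7}.
Its 3×3 block (box 2) already contains {1, 3, 4, 5, 7}.
The only value from 1–9 not eliminated is 8, so D3 = 8.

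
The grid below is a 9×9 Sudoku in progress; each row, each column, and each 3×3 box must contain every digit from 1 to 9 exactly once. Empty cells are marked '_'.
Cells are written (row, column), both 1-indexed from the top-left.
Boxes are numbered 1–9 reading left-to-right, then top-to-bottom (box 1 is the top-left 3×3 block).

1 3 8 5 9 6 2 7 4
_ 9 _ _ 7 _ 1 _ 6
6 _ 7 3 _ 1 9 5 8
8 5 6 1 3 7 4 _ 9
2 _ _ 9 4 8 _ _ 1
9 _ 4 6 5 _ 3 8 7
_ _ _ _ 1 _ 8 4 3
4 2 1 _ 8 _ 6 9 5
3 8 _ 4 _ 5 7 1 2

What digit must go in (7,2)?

6

Cell (7,2) itself could take any of {6, 7} by direct elimination.
Consider where 6 can go in row 7.
(7,1) is out (column 1 already has a 6).
(7,3) is out (column 3 already has a 6).
(7,4) is out (column 4 already has a 6).
(7,6) is out (column 6 already has a 6).
So the only cell in row 7 that can hold 6 is (7,2).
Therefore (7,2) = 6.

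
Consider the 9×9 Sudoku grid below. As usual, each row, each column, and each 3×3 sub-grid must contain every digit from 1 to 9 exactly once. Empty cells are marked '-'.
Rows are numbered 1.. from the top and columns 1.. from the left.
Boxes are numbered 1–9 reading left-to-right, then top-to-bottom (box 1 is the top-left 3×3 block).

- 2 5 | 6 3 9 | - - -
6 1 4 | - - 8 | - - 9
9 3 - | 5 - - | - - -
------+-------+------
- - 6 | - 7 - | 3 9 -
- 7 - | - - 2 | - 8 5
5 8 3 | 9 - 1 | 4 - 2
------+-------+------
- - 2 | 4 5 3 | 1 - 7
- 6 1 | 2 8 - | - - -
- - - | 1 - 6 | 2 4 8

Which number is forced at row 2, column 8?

3

Cell row 2, column 8 itself could take any of {2, 3, 5, 7} by direct elimination.
Consider where 3 can go in box 3.
row 1, column 7 is out (row 1 already has a 3). row 1, column 8 is out (row 1 already has a 3). row 1, column 9 is out (row 1 already has a 3). row 2, column 7 is out (column 7 already has a 3). The remaining empty cells in box 3 are similarly blocked.
So the only cell in box 3 that can hold 3 is row 2, column 8.
Therefore row 2, column 8 = 3.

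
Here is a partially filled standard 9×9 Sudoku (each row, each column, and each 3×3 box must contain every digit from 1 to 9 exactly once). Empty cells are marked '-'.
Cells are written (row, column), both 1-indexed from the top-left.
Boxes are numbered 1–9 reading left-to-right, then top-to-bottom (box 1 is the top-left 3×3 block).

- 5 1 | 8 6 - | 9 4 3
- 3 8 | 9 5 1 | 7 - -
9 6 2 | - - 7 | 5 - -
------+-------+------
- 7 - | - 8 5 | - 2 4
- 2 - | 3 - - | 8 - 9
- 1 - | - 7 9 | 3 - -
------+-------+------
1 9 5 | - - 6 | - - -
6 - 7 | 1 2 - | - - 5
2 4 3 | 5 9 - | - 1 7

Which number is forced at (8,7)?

Row 8 already contains {1, 2, 5, 6, 7}.
Column 7 already contains {3, 5, 7, 8, 9}.
Its 3×3 block (box 9) already contains {1, 5, 7}.
The only value from 1–9 not eliminated is 4, so (8,7) = 4.

4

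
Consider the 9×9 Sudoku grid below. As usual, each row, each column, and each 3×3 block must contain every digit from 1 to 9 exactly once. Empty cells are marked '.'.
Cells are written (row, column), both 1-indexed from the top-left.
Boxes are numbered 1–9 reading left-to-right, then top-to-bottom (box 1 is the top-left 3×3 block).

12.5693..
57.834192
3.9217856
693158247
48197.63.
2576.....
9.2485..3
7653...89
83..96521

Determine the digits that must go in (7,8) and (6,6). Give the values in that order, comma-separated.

6,3

For (7,8):
  Consider where 6 can go in row 7.
  (7,2) is out (column 2 already has a 6).
  (7,7) is out (column 7 already has a 6).
  So the only cell in row 7 that can hold 6 is (7,8).
  So (7,8) = 6.
For (6,6):
  Row 6 already contains {2, 5, 6, 7}.
  Column 6 already contains {4, 5, 6, 7, 8, 9}.
  Its 3×3 block (box 5) already contains {1, 5, 6, 7, 8, 9}.
  The only value from 1–9 not eliminated is 3, so (6,6) = 3.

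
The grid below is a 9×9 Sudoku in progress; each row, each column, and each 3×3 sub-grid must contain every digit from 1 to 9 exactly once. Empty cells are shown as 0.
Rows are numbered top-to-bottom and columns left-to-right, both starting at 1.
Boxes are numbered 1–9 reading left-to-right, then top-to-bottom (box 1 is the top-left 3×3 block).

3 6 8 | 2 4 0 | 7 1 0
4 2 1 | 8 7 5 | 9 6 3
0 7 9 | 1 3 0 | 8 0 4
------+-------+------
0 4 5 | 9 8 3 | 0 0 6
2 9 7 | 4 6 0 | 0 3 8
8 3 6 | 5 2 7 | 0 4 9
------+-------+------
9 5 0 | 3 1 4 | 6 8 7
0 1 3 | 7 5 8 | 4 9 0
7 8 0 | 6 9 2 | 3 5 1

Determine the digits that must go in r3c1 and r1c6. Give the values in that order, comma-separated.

5,9

For r3c1:
  Row 3 already contains {1, 3, 4, 7, 8, 9}.
  Column 1 already contains {2, 3, 4, 7, 8, 9}.
  Its 3×3 block (box 1) already contains {1, 2, 3, 4, 6, 7, 8, 9}.
  The only value from 1–9 not eliminated is 5, so r3c1 = 5.
For r1c6:
  Row 1 already contains {1, 2, 3, 4, 6, 7, 8}.
  Column 6 already contains {2, 3, 4, 5, 7, 8}.
  Its 3×3 block (box 2) already contains {1, 2, 3, 4, 5, 7, 8}.
  The only value from 1–9 not eliminated is 9, so r1c6 = 9.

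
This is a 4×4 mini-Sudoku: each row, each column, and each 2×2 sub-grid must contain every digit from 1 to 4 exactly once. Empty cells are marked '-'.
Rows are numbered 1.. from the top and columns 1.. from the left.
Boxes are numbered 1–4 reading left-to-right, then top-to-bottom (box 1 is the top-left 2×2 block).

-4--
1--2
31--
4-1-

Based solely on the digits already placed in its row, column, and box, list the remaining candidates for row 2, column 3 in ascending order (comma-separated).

Row 2 already contains {1, 2}.
Column 3 already contains {1}.
Its 2×2 block (box 2) already contains {2}.
Removing those from 1–4 leaves {3, 4} as the candidates for row 2, column 3.

3,4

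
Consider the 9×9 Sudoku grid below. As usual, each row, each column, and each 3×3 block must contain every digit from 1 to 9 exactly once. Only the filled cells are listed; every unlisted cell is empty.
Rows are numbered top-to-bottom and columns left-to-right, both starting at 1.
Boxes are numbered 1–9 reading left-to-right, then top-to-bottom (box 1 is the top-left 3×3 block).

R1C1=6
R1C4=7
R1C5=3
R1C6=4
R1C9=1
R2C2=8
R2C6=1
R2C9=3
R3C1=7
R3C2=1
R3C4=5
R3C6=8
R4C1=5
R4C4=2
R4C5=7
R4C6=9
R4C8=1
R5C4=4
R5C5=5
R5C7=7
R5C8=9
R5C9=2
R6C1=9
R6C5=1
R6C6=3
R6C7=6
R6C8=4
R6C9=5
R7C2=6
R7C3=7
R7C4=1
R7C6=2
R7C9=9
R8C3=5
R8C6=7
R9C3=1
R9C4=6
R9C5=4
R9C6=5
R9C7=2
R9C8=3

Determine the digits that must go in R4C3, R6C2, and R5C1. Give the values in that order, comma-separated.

For R4C3:
  Consider where 6 can go in row 4.
  R4C2 is out (column 2 already has a 6).
  R4C7 is out (column 7 already has a 6).
  R4C9 is out (box 6 already has a 6).
  So the only cell in row 4 that can hold 6 is R4C3.
  So R4C3 = 6.
For R6C2:
  Consider where 7 can go in box 4.
  R4C2 is out (row 4 already has a 7). R4C3 is out (row 4 already has a 7). R5C1 is out (row 5 already has a 7). R5C2 is out (row 5 already has a 7). The remaining empty cells in box 4 are similarly blocked.
  So the only cell in box 4 that can hold 7 is R6C2.
  So R6C2 = 7.
For R5C1:
  Consider where 1 can go in column 1.
  R2C1 is out (row 2 already has a 1).
  R7C1 is out (row 7 already has a 1).
  R8C1 is out (box 7 already has a 1).
  R9C1 is out (row 9 already has a 1).
  So the only cell in column 1 that can hold 1 is R5C1.
  So R5C1 = 1.

6,7,1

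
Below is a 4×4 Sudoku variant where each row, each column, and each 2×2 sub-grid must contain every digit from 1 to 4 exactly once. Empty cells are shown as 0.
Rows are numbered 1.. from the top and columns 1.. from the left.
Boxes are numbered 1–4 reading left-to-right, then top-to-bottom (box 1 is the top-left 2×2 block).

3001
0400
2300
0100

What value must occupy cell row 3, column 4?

4

Row 3 already contains {2, 3}.
Column 4 already contains {1}.
Its 2×2 block (box 4) already contains {}.
The only value from 1–4 not eliminated is 4, so row 3, column 4 = 4.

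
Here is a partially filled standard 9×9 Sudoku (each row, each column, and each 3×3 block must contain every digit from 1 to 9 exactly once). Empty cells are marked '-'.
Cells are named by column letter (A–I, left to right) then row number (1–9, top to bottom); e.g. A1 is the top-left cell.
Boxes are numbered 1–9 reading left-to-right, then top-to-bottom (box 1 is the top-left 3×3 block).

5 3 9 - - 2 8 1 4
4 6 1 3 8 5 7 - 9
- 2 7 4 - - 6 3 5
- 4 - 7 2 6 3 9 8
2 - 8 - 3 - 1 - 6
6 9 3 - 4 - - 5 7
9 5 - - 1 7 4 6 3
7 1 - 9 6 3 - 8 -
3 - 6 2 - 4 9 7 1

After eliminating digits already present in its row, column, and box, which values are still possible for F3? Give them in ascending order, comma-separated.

Row 3 already contains {2, 3, 4, 5, 6, 7}.
Column F already contains {2, 3, 4, 5, 6, 7}.
Its 3×3 block (box 2) already contains {2, 3, 4, 5, 8}.
Removing those from 1–9 leaves {1, 9} as the candidates for F3.

1,9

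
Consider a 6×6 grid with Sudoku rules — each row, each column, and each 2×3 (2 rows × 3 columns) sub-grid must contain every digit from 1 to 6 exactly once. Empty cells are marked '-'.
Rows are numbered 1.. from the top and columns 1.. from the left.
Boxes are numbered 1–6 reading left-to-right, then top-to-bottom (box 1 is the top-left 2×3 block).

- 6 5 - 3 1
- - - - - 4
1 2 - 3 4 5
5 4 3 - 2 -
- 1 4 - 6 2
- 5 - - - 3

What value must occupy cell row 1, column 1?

Cell row 1, column 1 itself could take any of {2, 4} by direct elimination.
Consider where 4 can go in row 1.
row 1, column 4 is out (box 2 already has a 4).
So the only cell in row 1 that can hold 4 is row 1, column 1.
Therefore row 1, column 1 = 4.

4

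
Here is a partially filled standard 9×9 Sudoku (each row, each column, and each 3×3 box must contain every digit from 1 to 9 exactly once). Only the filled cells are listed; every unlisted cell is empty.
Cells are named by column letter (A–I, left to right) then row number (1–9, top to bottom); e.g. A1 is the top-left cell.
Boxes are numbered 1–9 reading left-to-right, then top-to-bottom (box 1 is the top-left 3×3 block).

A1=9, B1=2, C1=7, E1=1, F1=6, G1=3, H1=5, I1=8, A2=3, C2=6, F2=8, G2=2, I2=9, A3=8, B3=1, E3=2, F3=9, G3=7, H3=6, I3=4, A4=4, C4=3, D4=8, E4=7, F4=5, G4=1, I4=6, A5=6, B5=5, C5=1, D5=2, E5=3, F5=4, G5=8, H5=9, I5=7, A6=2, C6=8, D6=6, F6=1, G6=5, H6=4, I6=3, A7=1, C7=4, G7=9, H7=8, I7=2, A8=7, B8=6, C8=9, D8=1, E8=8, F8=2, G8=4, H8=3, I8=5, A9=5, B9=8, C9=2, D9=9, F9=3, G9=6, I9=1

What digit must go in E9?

4

Row 9 already contains {1, 2, 3, 5, 6, 8, 9}.
Column E already contains {1, 2, 3, 7, 8}.
Its 3×3 block (box 8) already contains {1, 2, 3, 8, 9}.
The only value from 1–9 not eliminated is 4, so E9 = 4.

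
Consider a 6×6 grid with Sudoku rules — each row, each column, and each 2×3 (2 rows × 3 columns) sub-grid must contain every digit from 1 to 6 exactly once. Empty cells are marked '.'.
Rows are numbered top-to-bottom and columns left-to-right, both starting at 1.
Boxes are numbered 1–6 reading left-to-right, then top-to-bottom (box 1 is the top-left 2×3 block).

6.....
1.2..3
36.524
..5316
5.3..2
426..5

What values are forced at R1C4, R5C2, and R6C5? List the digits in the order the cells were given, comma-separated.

2,1,3

For R1C4:
  Consider where 2 can go in row 1.
  R1C2 is out (column 2 already has a 2).
  R1C3 is out (column 3 already has a 2).
  R1C5 is out (column 5 already has a 2).
  R1C6 is out (column 6 already has a 2).
  So the only cell in row 1 that can hold 2 is R1C4.
  So R1C4 = 2.
For R5C2:
  Row 5 already contains {2, 3, 5}.
  Column 2 already contains {2, 6}.
  Its 2×3 block (box 5) already contains {2, 3, 4, 5, 6}.
  The only value from 1–6 not eliminated is 1, so R5C2 = 1.
For R6C5:
  Row 6 already contains {2, 4, 5, 6}.
  Column 5 already contains {1, 2}.
  Its 2×3 block (box 6) already contains {2, 5}.
  The only value from 1–6 not eliminated is 3, so R6C5 = 3.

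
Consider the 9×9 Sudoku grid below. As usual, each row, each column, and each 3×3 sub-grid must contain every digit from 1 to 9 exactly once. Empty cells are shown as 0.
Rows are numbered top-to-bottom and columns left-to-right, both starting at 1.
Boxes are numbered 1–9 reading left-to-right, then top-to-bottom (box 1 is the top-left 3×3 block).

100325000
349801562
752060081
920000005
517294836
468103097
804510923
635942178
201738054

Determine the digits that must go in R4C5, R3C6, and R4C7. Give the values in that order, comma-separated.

For R4C5:
  Consider where 8 can go in box 5.
  R4C4 is out (column 4 already has a 8).
  R4C6 is out (column 6 already has a 8).
  R6C5 is out (row 6 already has a 8).
  So the only cell in box 5 that can hold 8 is R4C5.
  So R4C5 = 8.
For R3C6:
  Row 3 already contains {1, 2, 5, 6, 7, 8}.
  Column 6 already contains {1, 2, 3, 4, 5, 8}.
  Its 3×3 block (box 2) already contains {1, 2, 3, 5, 6, 8}.
  The only value from 1–9 not eliminated is 9, so R3C6 = 9.
For R4C7:
  Row 4 already contains {2, 5, 9}.
  Column 7 already contains {1, 5, 8, 9}.
  Its 3×3 block (box 6) already contains {3, 5, 6, 7, 8, 9}.
  The only value from 1–9 not eliminated is 4, so R4C7 = 4.

8,9,4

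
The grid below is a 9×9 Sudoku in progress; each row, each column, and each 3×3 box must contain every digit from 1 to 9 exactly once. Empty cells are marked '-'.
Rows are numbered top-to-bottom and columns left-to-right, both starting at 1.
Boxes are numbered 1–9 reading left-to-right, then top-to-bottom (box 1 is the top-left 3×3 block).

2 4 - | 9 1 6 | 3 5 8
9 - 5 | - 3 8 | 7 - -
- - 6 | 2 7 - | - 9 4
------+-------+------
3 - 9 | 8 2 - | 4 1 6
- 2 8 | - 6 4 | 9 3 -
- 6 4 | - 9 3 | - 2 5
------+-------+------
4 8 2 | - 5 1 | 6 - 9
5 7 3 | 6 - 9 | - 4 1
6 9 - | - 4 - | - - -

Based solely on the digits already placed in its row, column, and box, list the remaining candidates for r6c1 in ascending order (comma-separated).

1,7

Row 6 already contains {2, 3, 4, 5, 6, 9}.
Column 1 already contains {2, 3, 4, 5, 6, 9}.
Its 3×3 block (box 4) already contains {2, 3, 4, 6, 8, 9}.
Removing those from 1–9 leaves {1, 7} as the candidates for r6c1.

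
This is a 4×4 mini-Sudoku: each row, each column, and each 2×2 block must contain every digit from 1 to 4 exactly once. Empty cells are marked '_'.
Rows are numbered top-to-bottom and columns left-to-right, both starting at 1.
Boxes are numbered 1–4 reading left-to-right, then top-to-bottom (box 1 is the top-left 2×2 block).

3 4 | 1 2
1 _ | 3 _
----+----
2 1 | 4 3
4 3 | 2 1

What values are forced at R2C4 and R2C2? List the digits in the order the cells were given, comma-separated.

4,2

For R2C4:
  Row 2 already contains {1, 3}.
  Column 4 already contains {1, 2, 3}.
  Its 2×2 block (box 2) already contains {1, 2, 3}.
  The only value from 1–4 not eliminated is 4, so R2C4 = 4.
For R2C2:
  Row 2 already contains {1, 3}.
  Column 2 already contains {1, 3, 4}.
  Its 2×2 block (box 1) already contains {1, 3, 4}.
  The only value from 1–4 not eliminated is 2, so R2C2 = 2.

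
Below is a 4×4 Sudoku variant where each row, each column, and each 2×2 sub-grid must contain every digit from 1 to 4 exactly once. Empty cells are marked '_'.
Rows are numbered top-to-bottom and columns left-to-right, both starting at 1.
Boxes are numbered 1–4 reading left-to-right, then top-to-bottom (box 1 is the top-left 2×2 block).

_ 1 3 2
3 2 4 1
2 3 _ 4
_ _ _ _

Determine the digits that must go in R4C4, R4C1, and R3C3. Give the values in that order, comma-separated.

3,1,1

For R4C4:
  Row 4 already contains {}.
  Column 4 already contains {1, 2, 4}.
  Its 2×2 block (box 4) already contains {4}.
  The only value from 1–4 not eliminated is 3, so R4C4 = 3.
For R4C1:
  Consider where 1 can go in box 3.
  R4C2 is out (column 2 already has a 1).
  So the only cell in box 3 that can hold 1 is R4C1.
  So R4C1 = 1.
For R3C3:
  Row 3 already contains {2, 3, 4}.
  Column 3 already contains {3, 4}.
  Its 2×2 block (box 4) already contains {4}.
  The only value from 1–4 not eliminated is 1, so R3C3 = 1.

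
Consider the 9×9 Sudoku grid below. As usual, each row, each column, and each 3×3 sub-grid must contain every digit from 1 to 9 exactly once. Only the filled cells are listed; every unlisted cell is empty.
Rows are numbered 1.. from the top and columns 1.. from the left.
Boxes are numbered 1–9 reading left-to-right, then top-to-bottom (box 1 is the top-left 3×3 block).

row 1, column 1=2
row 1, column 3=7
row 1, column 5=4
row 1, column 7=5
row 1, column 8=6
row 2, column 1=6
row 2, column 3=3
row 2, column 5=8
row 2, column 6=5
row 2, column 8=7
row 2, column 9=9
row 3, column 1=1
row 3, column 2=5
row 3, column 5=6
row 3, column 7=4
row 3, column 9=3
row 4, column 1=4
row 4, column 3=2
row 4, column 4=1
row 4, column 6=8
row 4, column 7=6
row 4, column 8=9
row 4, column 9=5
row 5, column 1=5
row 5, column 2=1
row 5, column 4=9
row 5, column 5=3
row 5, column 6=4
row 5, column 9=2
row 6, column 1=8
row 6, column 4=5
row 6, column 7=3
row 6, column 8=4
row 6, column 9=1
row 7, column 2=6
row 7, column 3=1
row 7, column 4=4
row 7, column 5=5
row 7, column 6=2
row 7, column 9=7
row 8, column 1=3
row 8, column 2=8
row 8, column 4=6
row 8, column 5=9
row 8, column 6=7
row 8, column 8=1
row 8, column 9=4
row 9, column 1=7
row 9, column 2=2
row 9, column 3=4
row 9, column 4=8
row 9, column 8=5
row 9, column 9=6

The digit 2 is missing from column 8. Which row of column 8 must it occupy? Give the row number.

Consider where 2 can go in column 8.
row 5, column 8 is out (row 5 already has a 2).
row 7, column 8 is out (row 7 already has a 2).
So the only cell in column 8 that can hold 2 is row 3, column 8.
That is row 3.

3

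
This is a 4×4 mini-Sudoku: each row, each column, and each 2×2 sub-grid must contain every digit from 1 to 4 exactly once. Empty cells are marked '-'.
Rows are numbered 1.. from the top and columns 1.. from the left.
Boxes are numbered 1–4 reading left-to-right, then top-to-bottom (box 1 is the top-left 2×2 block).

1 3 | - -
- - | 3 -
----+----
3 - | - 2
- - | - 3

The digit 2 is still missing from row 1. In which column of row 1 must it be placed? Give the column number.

Consider where 2 can go in row 1.
row 1, column 4 is out (column 4 already has a 2).
So the only cell in row 1 that can hold 2 is row 1, column 3.
That is column 3.

3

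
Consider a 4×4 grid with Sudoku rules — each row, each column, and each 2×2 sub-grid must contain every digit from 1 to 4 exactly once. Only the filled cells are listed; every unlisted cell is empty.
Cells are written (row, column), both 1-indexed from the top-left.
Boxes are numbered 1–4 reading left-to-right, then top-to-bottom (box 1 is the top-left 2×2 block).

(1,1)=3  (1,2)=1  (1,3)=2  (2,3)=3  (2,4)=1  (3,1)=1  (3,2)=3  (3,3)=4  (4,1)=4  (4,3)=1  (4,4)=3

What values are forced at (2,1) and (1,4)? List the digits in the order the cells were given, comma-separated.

For (2,1):
  Row 2 already contains {1, 3}.
  Column 1 already contains {1, 3, 4}.
  Its 2×2 block (box 1) already contains {1, 3}.
  The only value from 1–4 not eliminated is 2, so (2,1) = 2.
For (1,4):
  Row 1 already contains {1, 2, 3}.
  Column 4 already contains {1, 3}.
  Its 2×2 block (box 2) already contains {1, 2, 3}.
  The only value from 1–4 not eliminated is 4, so (1,4) = 4.

2,4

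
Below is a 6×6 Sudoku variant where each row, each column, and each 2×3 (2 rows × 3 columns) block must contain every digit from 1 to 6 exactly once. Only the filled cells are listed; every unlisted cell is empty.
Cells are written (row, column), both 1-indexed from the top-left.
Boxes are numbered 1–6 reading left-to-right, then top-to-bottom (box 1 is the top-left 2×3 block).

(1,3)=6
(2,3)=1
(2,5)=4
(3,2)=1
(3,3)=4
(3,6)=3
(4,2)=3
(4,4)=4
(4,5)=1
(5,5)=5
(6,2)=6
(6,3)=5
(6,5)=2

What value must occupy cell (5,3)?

3

Cell (5,3) itself could take any of {2, 3} by direct elimination.
Consider where 3 can go in column 3.
(4,3) is out (row 4 already has a 3).
So the only cell in column 3 that can hold 3 is (5,3).
Therefore (5,3) = 3.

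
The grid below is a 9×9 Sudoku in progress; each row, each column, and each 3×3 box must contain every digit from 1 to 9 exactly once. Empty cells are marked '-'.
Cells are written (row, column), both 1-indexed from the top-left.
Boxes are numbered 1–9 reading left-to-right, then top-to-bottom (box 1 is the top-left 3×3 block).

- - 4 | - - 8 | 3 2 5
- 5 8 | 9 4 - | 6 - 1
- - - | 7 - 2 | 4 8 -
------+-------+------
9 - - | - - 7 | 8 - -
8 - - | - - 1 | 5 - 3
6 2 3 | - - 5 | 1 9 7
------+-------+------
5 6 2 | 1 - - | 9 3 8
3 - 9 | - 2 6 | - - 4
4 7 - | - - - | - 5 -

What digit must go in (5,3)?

Row 5 already contains {1, 3, 5, 8}.
Column 3 already contains {2, 3, 4, 8, 9}.
Its 3×3 block (box 4) already contains {2, 3, 6, 8, 9}.
The only value from 1–9 not eliminated is 7, so (5,3) = 7.

7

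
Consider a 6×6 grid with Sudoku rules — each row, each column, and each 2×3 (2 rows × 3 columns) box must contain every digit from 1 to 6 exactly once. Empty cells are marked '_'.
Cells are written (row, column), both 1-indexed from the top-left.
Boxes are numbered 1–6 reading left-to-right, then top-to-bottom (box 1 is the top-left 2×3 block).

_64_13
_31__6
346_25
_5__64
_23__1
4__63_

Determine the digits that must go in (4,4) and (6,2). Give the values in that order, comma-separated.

For (4,4):
  Consider where 3 can go in row 4.
  (4,1) is out (column 1 already has a 3).
  (4,3) is out (column 3 already has a 3).
  So the only cell in row 4 that can hold 3 is (4,4).
  So (4,4) = 3.
For (6,2):
  Row 6 already contains {3, 4, 6}.
  Column 2 already contains {2, 3, 4, 5, 6}.
  Its 2×3 block (box 5) already contains {2, 3, 4}.
  The only value from 1–6 not eliminated is 1, so (6,2) = 1.

3,1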